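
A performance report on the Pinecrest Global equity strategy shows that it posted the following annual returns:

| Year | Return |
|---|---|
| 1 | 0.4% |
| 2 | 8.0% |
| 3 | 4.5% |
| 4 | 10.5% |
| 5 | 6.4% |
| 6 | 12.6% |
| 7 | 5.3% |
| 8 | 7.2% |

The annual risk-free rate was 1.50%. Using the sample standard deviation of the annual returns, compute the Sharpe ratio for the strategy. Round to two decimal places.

r̄ = (0.4 + 8 + 4.5 + 10.5 + 6.4 + 12.6 + 5.3 + 7.2) / 8 = 54.90 / 8 = 6.8625%
Sample σ = √[Σ(r − r̄)² / 7] = √[97.5588 / 7] = √13.9370 = 3.7332%
Sharpe = (r̄ − rf) / σ = (6.8625 − 1.5) / 3.7332 = 5.3625 / 3.7332 = 1.4364

1.44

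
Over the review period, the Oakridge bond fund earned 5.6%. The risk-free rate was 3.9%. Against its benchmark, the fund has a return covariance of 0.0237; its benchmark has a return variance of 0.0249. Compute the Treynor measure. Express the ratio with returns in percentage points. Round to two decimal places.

β = Cov / Var = 0.0237 / 0.0249 = 0.9518
Treynor = (Rp − Rf) / β = (5.6% − 3.9%) / 0.9518 = 1.70 / 0.9518 = 1.7861

1.79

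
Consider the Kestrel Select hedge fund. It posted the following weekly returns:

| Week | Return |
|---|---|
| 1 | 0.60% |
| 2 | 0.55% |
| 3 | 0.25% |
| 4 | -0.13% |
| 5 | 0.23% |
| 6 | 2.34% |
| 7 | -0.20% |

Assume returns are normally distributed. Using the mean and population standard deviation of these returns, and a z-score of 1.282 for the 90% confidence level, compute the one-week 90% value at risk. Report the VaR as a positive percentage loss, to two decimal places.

0.50

r̄ = (0.6 + 0.55 + 0.25 − 0.13 + 0.23 + 2.34 − 0.2) / 7 = 0.5200%
Σ(r − r̄)² = (0.6 − 0.5200)² + (0.55 − 0.5200)² + (0.25 − 0.5200)² + … = 4.4176
σ = √[4.4176 / 7] = 0.7944%
VaR = −(r̄ − z·σ) = −(0.5200 − 1.282 × 0.7944) = −(-0.4984) = 0.4984%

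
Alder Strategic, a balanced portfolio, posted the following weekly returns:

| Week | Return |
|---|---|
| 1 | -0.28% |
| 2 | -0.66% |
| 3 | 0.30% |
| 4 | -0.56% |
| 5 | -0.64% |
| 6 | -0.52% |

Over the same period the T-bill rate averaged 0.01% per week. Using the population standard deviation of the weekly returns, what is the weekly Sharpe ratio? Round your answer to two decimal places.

Mean return r̄ = -2.360 / 6 = -0.3933%
Population std dev = √[0.6693 / 6] = 0.3340%
Sharpe = (r̄ − rf) / σ = (-0.3933 − 0.01) / 0.3340 = -0.4033 / 0.3340 = -1.2075

-1.21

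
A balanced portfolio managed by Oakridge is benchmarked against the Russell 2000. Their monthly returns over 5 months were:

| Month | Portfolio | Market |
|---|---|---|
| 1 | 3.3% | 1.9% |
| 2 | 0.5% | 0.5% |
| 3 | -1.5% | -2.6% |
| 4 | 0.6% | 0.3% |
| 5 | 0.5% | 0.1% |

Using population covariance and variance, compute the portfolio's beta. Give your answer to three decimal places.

r̄p = 0.6800%,  r̄m = 0.0400%
Cov = Σ(rp − r̄p)(rm − r̄m) / 5 = 2.1028
Var(rm) = Σ(rm − r̄m)² / 5 = 2.1424
β = Cov / Var = 2.1028 / 2.1424 = 0.9815

0.982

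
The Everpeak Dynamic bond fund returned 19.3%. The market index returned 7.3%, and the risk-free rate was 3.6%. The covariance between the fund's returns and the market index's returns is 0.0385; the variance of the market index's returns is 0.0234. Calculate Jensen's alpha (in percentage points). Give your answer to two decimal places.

9.61

β = Cov / Var = 0.0385 / 0.0234 = 1.6453
E[R] = Rf + β(Rm − Rf) = 3.6% + 1.6453 × (7.3% − 3.6%) = 9.6876%
α = Rp − E[R] = 19.3% − 9.6876% = 9.6124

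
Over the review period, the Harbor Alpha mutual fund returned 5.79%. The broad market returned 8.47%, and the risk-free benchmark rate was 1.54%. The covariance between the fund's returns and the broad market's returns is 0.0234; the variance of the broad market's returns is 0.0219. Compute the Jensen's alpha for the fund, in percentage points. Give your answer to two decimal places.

β = Cov / Var = 0.0234 / 0.0219 = 1.0685
E[R] = Rf + β(Rm − Rf) = 1.54% + 1.0685 × (8.47% − 1.54%) = 8.9447%
α = Rp − E[R] = 5.79% − 8.9447% = -3.1547

-3.15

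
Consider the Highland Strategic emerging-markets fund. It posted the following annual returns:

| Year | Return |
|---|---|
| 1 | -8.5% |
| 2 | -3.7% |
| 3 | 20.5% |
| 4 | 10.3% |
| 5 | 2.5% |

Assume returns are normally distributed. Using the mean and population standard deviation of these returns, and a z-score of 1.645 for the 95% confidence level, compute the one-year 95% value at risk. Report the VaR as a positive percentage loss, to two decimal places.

μ = (-8.5 − 3.7 + 20.5 + 10.3 + 2.5) / 5 = 4.2200%
Σ(r − μ)² = 529.4880; population σ = √(529.4880/5) = 10.2907%
VaR = −(μ − z·σ) = −(4.2200 − 1.645 × 10.2907) = −(-12.7082) = 12.7082%

12.71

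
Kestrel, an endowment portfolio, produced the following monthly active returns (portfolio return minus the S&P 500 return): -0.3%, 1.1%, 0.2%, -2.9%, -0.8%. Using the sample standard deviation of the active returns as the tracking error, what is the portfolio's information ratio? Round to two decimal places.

r̄ = (-0.3 + 1.1 + 0.2 − 2.9 − 0.8) / 5 = -2.70 / 5 = -0.5400%
Σ(r − r̄)² = (-0.3 − (-0.5400))² + (1.1 − (-0.5400))² + (0.2 − (-0.5400))² + … = 8.9320
σ = √[8.9320 / 4] = 1.4943%
IR = r̄ / tracking error = -0.5400 / 1.4943 = -0.3614

-0.36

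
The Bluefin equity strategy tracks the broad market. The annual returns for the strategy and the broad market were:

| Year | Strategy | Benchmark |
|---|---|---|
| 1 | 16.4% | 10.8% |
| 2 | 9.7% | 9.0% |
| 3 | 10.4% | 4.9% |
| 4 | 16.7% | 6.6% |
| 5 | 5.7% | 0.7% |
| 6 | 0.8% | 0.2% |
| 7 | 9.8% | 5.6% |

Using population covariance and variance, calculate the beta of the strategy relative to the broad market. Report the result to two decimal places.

r̄p = 9.9286%,  r̄m = 5.4000%
Cov = Σ(rp − r̄p)(rm − r̄m) / 7 = 15.6186
Var(rm) = Σ(rm − r̄m)² / 7 = 13.2829
β = Cov / Var = 15.6186 / 13.2829 = 1.1758

1.18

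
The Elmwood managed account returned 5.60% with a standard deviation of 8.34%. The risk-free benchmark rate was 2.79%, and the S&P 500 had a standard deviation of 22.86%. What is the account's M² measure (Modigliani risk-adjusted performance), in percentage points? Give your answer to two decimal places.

10.49

Sharpe = (Rp − Rf) / σp = (5.60% − 2.79%) / 8.34% = 0.3369
M² = Rf + Sharpe × σm = 2.79% + 0.3369 × 22.86% = 10.4915%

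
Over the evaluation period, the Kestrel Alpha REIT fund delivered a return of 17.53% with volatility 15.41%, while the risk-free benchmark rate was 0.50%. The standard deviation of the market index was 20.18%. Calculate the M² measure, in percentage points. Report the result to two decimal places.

Sharpe = (Rp − Rf) / σp = (17.53% − 0.50%) / 15.41% = 1.1051
M² = Rf + Sharpe × σm = 0.50% + 1.1051 × 20.18% = 22.8009%

22.80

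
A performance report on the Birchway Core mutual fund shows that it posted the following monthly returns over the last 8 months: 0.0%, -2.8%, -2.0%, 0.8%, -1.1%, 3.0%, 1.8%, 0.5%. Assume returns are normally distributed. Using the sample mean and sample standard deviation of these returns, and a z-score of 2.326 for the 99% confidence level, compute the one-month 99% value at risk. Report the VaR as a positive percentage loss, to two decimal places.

Mean return r̄ = 0.20 / 8 = 0.0250%
Sample σ = √[Σ(r − r̄)² / 7] = √[26.1750 / 7] = √3.7393 = 1.9337%
VaR = −(r̄ − z·σ) = −(0.0250 − 2.326 × 1.9337) = −(-4.4728) = 4.4728%

4.47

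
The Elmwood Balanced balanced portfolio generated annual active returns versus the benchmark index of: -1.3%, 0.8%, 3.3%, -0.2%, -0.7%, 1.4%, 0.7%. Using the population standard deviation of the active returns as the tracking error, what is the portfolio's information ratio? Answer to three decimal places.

r̄ = (-1.3 + 0.8 + 3.3 − 0.2 − 0.7 + 1.4 + 0.7) / 7 = 4.00 / 7 = 0.5714%
Σ(r − r̄)² = 13.9143; population σ = √(13.9143/7) = 1.4099%
IR = r̄ / tracking error = 0.5714 / 1.4099 = 0.4053

0.405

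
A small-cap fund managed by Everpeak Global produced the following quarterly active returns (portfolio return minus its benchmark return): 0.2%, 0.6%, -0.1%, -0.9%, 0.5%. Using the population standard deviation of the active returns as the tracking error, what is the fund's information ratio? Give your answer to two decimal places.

0.11

Mean return r̄ = 0.30 / 5 = 0.0600%
Population std dev = √[1.4520 / 5] = 0.5389%
IR = r̄ / tracking error = 0.0600 / 0.5389 = 0.1113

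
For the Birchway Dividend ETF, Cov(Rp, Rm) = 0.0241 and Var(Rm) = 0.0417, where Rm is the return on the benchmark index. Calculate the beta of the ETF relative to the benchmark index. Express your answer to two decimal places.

β = Cov(Rp, Rm) / Var(Rm) = 0.0241 / 0.0417 = 0.5779

0.58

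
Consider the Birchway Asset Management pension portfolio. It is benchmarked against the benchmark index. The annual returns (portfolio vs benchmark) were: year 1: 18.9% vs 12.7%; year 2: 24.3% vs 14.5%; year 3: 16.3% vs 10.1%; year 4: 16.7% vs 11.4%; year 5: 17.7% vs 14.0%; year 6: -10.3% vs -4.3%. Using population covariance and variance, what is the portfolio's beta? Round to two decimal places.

1.71

r̄p = 13.9333%,  r̄m = 9.7333%
Cov = Σ(rp − r̄p)(rm − r̄m) / 6 = 70.9622
Var(rm) = Σ(rm − r̄m)² / 6 = 41.5956
β = Cov / Var = 70.9622 / 41.5956 = 1.7060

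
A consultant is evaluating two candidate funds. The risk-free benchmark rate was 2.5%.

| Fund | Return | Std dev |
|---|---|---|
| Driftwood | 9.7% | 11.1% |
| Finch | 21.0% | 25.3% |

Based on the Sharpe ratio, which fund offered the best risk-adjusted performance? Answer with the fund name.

Finch

Driftwood: Sharpe ratio = (9.7% − 2.5%) / 11.1% = 0.649
Finch: Sharpe ratio = (21.0% − 2.5%) / 25.3% = 0.731
Highest: Finch (0.731).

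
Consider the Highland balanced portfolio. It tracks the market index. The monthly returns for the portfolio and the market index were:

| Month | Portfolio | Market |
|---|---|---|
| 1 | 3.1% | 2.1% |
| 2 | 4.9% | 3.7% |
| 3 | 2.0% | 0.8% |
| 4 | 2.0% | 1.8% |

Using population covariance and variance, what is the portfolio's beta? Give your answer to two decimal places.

1.07

r̄p = 3.0000%,  r̄m = 2.1000%
Cov = Σ(rp − r̄p)(rm − r̄m) / 4 = 1.1600
Var(rm) = Σ(rm − r̄m)² / 4 = 1.0850
β = Cov / Var = 1.1600 / 1.0850 = 1.0691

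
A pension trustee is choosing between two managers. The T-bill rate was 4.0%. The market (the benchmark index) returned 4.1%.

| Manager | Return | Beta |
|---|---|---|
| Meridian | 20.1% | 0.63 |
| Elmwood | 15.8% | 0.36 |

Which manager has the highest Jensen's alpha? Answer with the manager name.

Meridian: α = 20.1% − [4.0% + 0.63 × (4.1% − 4.0%)] = 16.037
Elmwood: α = 15.8% − [4.0% + 0.36 × (4.1% − 4.0%)] = 11.764
Highest: Meridian (16.037).

Meridian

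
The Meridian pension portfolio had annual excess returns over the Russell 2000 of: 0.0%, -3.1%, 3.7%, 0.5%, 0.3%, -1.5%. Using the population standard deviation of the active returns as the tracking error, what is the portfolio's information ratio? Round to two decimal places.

r̄ = (0 − 3.1 + 3.7 + 0.5 + 0.3 − 1.5) / 6 = -0.0167%
Population σ = √[Σ(r − r̄)² / 6] = √[25.8883 / 6] = √4.3147 = 2.0772%
IR = r̄ / tracking error = -0.0167 / 2.0772 = -0.0080

-0.01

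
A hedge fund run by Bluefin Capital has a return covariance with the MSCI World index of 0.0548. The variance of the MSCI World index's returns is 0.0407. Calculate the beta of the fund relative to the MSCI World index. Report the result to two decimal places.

1.35

β = Cov(Rp, Rm) / Var(Rm) = 0.0548 / 0.0407 = 1.3464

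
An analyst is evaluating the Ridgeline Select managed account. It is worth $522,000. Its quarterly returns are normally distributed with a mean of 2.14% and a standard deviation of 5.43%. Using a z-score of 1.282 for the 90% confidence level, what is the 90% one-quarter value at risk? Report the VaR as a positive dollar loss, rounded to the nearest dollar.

Return at the 90% tail: μ − z·σ = 2.14% − 1.282 × 5.43% = 2.14 − 6.96126 = -4.82126%
VaR = −(-4.82126%) × $522,000 = 4.82126% × $522,000 = $25,167

$25,167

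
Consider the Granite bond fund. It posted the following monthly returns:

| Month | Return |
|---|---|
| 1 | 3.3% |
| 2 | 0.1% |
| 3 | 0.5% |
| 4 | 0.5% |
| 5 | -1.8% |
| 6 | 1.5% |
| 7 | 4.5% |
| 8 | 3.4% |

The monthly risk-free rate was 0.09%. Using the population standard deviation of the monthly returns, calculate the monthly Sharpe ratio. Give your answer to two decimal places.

0.72

Mean return μ = 12.00 / 8 = 1.5000%
Population std dev = √[30.7000 / 8] = 1.9590%
Sharpe = (μ − rf) / σ = (1.5000 − 0.09) / 1.9590 = 1.4100 / 1.9590 = 0.7198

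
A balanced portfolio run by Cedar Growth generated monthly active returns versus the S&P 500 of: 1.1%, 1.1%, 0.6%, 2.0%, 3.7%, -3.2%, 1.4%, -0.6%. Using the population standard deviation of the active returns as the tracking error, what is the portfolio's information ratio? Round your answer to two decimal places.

0.40

r̄ = (1.1 + 1.1 + 0.6 + 2 + 3.7 − 3.2 + 1.4 − 0.6) / 8 = 6.10 / 8 = 0.7625%
Σ(r − r̄)² = (1.1 − 0.7625)² + (1.1 − 0.7625)² + (0.6 − 0.7625)² + … = 28.3788
population σ = √(28.3788 / 8) = √3.5474 = 1.8835%
IR = r̄ / tracking error = 0.7625 / 1.8835 = 0.4048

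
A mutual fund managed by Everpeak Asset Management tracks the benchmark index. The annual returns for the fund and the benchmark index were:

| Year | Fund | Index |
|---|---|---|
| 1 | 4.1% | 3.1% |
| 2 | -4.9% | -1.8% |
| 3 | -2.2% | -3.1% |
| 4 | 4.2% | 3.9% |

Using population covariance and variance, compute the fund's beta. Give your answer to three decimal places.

r̄p = 0.3000%,  r̄m = 0.5250%
Cov = Σ(rp − r̄p)(rm − r̄m) / 4 = 11.0250
Var(rm) = Σ(rm − r̄m)² / 4 = 9.1419
β = Cov / Var = 11.0250 / 9.1419 = 1.2060

1.206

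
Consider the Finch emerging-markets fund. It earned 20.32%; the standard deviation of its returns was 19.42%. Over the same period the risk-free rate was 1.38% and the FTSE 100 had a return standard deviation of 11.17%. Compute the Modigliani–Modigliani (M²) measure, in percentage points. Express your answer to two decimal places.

12.27

Sharpe = (Rp − Rf) / σp = (20.32% − 1.38%) / 19.42% = 0.9753
M² = Rf + Sharpe × σm = 1.38% + 0.9753 × 11.17% = 12.2741%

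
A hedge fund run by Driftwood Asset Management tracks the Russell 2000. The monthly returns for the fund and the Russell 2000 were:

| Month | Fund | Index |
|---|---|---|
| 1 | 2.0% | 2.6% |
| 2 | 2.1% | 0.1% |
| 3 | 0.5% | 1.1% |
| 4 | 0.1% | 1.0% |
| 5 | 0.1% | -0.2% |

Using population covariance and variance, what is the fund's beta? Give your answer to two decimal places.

r̄p = 0.9600%,  r̄m = 0.9200%
Cov = Σ(rp − r̄p)(rm − r̄m) / 5 = 0.3248
Var(rm) = Σ(rm − r̄m)² / 5 = 0.9576
β = Cov / Var = 0.3248 / 0.9576 = 0.3392

0.34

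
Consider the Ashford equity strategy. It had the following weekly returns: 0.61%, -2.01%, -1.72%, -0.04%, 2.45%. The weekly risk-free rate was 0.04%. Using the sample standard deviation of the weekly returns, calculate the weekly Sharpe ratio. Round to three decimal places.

μ = (0.61 − 2.01 − 1.72 − 0.04 + 2.45) / 5 = -0.1420%
Σ(r − μ)² = (0.61 − (-0.1420))² + (-2.01 − (-0.1420))² + … = 13.2739
σ = √[13.2739 / 4] = 1.8217%
Sharpe = (μ − rf) / σ = (-0.1420 − 0.04) / 1.8217 = -0.1820 / 1.8217 = -0.0999

-0.100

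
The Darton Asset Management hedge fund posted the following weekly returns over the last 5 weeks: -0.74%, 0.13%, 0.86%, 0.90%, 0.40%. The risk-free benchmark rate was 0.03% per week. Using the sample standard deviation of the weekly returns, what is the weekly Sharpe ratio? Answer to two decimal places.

0.42

Mean return μ = 1.550 / 5 = 0.3100%
Sample σ = √[Σ(r − μ)² / 4] = √[1.7936 / 4] = √0.4484 = 0.6696%
Sharpe = (μ − rf) / σ = (0.3100 − 0.03) / 0.6696 = 0.2800 / 0.6696 = 0.4182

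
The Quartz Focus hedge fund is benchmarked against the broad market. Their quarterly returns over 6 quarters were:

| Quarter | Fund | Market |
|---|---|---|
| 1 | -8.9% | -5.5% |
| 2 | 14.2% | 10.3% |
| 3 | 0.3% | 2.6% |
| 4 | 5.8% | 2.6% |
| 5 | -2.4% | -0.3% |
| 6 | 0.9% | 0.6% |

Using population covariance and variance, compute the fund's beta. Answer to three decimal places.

1.473

r̄p = 1.6500%,  r̄m = 1.7167%
Cov = Σ(rp − r̄p)(rm − r̄m) / 6 = 32.5558
Var(rm) = Σ(rm − r̄m)² / 6 = 22.1047
β = Cov / Var = 32.5558 / 22.1047 = 1.4728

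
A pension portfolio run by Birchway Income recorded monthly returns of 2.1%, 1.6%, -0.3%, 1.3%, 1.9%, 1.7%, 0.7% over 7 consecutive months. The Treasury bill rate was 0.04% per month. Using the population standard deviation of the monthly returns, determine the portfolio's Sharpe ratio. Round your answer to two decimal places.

r̄ = (2.1 + 1.6 − 0.3 + 1.3 + 1.9 + 1.7 + 0.7) / 7 = 9.00 / 7 = 1.2857%
Population σ = √[Σ(r − r̄)² / 7] = √[4.1686 / 7] = √0.5955 = 0.7717%
Sharpe = (r̄ − rf) / σ = (1.2857 − 0.04) / 0.7717 = 1.2457 / 0.7717 = 1.6142

1.61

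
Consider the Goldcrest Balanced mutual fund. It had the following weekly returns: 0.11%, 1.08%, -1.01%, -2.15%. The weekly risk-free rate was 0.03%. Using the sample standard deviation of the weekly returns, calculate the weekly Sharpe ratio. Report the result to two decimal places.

-0.37

μ = (0.11 + 1.08 − 1.01 − 2.15) / 4 = -1.970 / 4 = -0.4925%
Sample std dev = √[5.8509 / 3] = 1.3965%
Sharpe = (μ − rf) / σ = (-0.4925 − 0.03) / 1.3965 = -0.5225 / 1.3965 = -0.3741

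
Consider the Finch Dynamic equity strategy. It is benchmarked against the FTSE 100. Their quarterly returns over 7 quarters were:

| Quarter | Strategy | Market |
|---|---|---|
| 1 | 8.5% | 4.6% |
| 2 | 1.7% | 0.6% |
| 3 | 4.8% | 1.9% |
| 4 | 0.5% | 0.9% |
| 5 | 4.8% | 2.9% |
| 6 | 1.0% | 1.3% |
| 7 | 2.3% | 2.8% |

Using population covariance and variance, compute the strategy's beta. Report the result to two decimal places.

1.77

r̄p = 3.3714%,  r̄m = 2.1429%
Cov = Σ(rp − r̄p)(rm − r̄m) / 7 = 2.9684
Var(rm) = Σ(rm − r̄m)² / 7 = 1.6767
β = Cov / Var = 2.9684 / 1.6767 = 1.7704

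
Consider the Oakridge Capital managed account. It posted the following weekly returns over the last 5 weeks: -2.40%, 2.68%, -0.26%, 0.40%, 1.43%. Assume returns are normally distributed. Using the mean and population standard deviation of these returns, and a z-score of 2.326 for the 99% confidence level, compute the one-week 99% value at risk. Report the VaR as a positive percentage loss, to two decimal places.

r̄ = (-2.4 + 2.68 − 0.26 + 0.4 + 1.43) / 5 = 1.850 / 5 = 0.3700%
Σ(r − r̄)² = (-2.4 − 0.3700)² + (2.68 − 0.3700)² + … = 14.5304
population σ = √(14.5304 / 5) = √2.9061 = 1.7047%
VaR = −(r̄ − z·σ) = −(0.3700 − 2.326 × 1.7047) = −(-3.5951) = 3.5951%

3.60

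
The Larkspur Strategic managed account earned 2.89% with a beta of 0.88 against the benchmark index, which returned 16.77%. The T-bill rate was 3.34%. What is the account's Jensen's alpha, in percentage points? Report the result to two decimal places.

-12.27

CAPM expected return = Rf + β(Rm − Rf) = 3.34% + 0.88 × (16.77% − 3.34%) = 3.34 + 0.88 × 13.43 = 15.1584%
Jensen's α = Rp − E[R] = 2.89% − 15.1584% = -12.2684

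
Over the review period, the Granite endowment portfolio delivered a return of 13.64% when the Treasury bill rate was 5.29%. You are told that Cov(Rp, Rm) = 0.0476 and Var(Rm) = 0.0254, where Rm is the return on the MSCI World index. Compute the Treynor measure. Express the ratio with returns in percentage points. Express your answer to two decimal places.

4.46

β = Cov / Var = 0.0476 / 0.0254 = 1.8740
Treynor = (Rp − Rf) / β = (13.64% − 5.29%) / 1.8740 = 8.35 / 1.8740 = 4.4557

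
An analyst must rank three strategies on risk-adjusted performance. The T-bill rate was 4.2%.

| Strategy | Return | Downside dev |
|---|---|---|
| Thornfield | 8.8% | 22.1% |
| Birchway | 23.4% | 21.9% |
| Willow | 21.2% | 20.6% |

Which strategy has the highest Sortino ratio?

Thornfield: Sortino ratio = (8.8% − 4.2%) / 22.1% = 0.208
Birchway: Sortino ratio = (23.4% − 4.2%) / 21.9% = 0.877
Willow: Sortino ratio = (21.2% − 4.2%) / 20.6% = 0.825
Highest: Birchway (0.877).

Birchway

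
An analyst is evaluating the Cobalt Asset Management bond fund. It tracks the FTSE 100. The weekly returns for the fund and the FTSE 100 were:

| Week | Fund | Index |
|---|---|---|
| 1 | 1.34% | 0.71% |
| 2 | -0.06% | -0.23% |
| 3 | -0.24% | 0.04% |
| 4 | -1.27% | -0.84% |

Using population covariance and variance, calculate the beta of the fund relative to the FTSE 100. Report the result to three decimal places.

1.618

r̄p = -0.0575%,  r̄m = -0.0800%
Cov = Σ(rp − r̄p)(rm − r̄m) / 4 = 0.5010
Var(rm) = Σ(rm − r̄m)² / 4 = 0.3097
β = Cov / Var = 0.5010 / 0.3097 = 1.6177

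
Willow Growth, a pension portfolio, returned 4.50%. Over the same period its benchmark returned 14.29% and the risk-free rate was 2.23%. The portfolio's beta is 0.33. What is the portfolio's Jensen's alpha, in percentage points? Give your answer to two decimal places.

CAPM expected return = Rf + β(Rm − Rf) = 2.23% + 0.33 × (14.29% − 2.23%) = 2.23 + 0.33 × 12.06 = 6.2098%
Jensen's α = Rp − E[R] = 4.50% − 6.2098% = -1.7098

-1.71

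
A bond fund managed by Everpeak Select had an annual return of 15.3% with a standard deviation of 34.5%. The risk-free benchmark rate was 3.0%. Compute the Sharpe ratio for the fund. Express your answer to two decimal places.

0.36

Sharpe = (Rp − Rf) / σp = (15.3% − 3.0%) / 34.5% = 12.30% / 34.5% = 0.3565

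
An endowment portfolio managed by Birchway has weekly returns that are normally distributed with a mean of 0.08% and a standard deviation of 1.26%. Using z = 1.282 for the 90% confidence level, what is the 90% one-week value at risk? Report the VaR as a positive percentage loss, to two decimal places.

1.54

VaR (as % loss) = −(μ − z·σ) = −(0.08% − 1.282 × 1.26%) = −(-1.53532%) = 1.53532%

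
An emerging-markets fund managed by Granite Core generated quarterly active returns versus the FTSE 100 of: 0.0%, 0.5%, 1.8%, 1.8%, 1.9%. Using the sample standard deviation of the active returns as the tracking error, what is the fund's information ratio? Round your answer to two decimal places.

1.35

r̄ = (0 + 0.5 + 1.8 + 1.8 + 1.9) / 5 = 6.00 / 5 = 1.2000%
Σ(r − r̄)² = 3.1400; sample σ = √(3.1400/4) = 0.8860%
IR = r̄ / tracking error = 1.2000 / 0.8860 = 1.3544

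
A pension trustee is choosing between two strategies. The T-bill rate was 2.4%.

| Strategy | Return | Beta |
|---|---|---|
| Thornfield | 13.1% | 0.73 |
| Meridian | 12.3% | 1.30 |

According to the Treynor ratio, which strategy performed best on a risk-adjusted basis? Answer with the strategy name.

Thornfield: Treynor = (13.1% − 2.4%) / 0.73 = 14.658
Meridian: Treynor = (12.3% − 2.4%) / 1.30 = 7.615
Highest: Thornfield (14.658).

Thornfield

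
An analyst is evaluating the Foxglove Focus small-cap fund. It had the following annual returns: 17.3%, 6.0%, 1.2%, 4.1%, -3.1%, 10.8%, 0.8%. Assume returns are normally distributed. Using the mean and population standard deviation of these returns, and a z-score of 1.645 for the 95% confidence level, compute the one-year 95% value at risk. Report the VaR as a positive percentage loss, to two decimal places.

5.17

μ = (17.3 + 6 + 1.2 + 4.1 − 3.1 + 10.8 + 0.8) / 7 = 37.10 / 7 = 5.3000%
Σ(r − μ)² = (17.3 − 5.3000)² + (6 − 5.3000)² + … = 283.8000
population σ = √(283.8000 / 7) = √40.5429 = 6.3673%
VaR = −(μ − z·σ) = −(5.3000 − 1.645 × 6.3673) = −(-5.1742) = 5.1742%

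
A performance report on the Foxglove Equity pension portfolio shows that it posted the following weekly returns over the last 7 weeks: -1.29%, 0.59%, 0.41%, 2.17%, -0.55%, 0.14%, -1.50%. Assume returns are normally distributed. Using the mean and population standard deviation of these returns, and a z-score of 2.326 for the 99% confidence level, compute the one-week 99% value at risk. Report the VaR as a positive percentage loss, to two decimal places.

Mean return μ = -0.030 / 7 = -0.0043%
Σ(r − μ)² = (-1.29 − (-0.0043))² + (0.59 − (-0.0043))² + … = 9.4612
σ = √[9.4612 / 7] = 1.1626%
VaR = −(μ − z·σ) = −(-0.0043 − 2.326 × 1.1626) = −(-2.7085) = 2.7085%

2.71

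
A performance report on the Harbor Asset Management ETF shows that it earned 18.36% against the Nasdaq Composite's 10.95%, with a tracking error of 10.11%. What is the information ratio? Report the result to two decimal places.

IR = (Rp − Rb) / TE = (18.36% − 10.95%) / 10.11% = 7.41% / 10.11% = 0.7329

0.73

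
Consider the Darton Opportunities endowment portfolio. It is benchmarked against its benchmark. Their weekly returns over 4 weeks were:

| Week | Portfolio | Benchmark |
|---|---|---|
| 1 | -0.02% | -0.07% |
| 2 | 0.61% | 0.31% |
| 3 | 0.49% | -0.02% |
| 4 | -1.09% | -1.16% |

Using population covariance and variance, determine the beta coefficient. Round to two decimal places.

1.18

r̄p = -0.0025%,  r̄m = -0.2350%
Cov = Σ(rp − r̄p)(rm − r̄m) / 4 = 0.3607
Var(rm) = Σ(rm − r̄m)² / 4 = 0.3065
β = Cov / Var = 0.3607 / 0.3065 = 1.1768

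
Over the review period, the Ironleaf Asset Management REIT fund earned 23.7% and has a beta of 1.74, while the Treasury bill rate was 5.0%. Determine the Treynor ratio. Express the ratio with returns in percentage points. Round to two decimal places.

10.75

Treynor = (Rp − Rf) / β = (23.7% − 5.0%) / 1.74 = 18.70 / 1.74 = 10.7471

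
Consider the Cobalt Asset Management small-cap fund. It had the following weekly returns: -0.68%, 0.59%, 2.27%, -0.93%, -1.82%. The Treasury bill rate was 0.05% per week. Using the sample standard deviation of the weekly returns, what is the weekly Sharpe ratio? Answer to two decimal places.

r̄ = (-0.68 + 0.59 + 2.27 − 0.93 − 1.82) / 5 = -0.1140%
Sample σ = √[Σ(r − r̄)² / 4] = √[10.0757 / 4] = √2.5189 = 1.5871%
Sharpe = (r̄ − rf) / σ = (-0.1140 − 0.05) / 1.5871 = -0.1640 / 1.5871 = -0.1033

-0.10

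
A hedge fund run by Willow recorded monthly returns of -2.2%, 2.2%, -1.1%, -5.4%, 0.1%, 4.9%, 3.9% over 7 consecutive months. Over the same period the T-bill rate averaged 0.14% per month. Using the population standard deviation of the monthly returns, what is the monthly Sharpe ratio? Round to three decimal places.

0.061

r̄ = (-2.2 + 2.2 − 1.1 − 5.4 + 0.1 + 4.9 + 3.9) / 7 = 0.3429%
Population σ = √[Σ(r − r̄)² / 7] = √[78.4571 / 7] = √11.2082 = 3.3479%
Sharpe = (r̄ − rf) / σ = (0.3429 − 0.14) / 3.3479 = 0.2029 / 3.3479 = 0.0606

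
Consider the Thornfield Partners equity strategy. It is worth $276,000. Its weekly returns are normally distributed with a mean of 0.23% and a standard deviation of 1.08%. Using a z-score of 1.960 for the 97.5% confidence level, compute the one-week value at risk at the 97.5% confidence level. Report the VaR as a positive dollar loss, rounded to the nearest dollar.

Return at the 97.5% tail: μ − z·σ = 0.23% − 1.960 × 1.08% = 0.23 − 2.1168 = -1.8868%
VaR = −(-1.8868%) × $276,000 = 1.8868% × $276,000 = $5,208

$5,208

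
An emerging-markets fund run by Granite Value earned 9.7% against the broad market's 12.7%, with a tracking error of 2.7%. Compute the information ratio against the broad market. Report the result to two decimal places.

IR = (Rp − Rb) / TE = (9.7% − 12.7%) / 2.7% = -3.00% / 2.7% = -1.1111

-1.11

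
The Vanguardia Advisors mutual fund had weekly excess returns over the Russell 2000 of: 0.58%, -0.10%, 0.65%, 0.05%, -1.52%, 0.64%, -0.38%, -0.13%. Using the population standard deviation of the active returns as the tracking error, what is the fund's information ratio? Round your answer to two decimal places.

Mean return r̄ = -0.210 / 8 = -0.0263%
Population σ = √[Σ(r − r̄)² / 8] = √[3.6472 / 8] = √0.4559 = 0.6752%
IR = r̄ / tracking error = -0.0263 / 0.6752 = -0.0390

-0.04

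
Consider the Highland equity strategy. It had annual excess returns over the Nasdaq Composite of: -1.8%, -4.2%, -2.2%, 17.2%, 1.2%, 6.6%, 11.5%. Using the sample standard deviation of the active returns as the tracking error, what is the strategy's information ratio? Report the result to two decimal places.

0.51

r̄ = (-1.8 − 4.2 − 2.2 + 17.2 + 1.2 + 6.6 + 11.5) / 7 = 28.30 / 7 = 4.0429%
Σ(r − r̄)² = (-1.8 − 4.0429)² + (-4.2 − 4.0429)² + (-2.2 − 4.0429)² + … = 384.3971
σ = √[384.3971 / 6] = 8.0041%
IR = r̄ / tracking error = 4.0429 / 8.0041 = 0.5051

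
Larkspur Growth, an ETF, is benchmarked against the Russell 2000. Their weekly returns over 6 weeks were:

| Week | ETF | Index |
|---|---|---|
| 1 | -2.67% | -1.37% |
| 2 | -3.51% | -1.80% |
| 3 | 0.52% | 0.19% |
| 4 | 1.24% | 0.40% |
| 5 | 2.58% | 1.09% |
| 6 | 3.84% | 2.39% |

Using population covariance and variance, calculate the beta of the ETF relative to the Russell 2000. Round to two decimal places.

r̄p = 0.3333%,  r̄m = 0.1500%
Cov = Σ(rp − r̄p)(rm − r̄m) / 6 = 3.7101
Var(rm) = Σ(rm − r̄m)² / 6 = 2.0130
β = Cov / Var = 3.7101 / 2.0130 = 1.8431

1.84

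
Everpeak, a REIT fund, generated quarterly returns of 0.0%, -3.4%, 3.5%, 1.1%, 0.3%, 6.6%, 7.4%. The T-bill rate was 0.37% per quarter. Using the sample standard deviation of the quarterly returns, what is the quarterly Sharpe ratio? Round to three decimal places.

0.479

r̄ = (0 − 3.4 + 3.5 + 1.1 + 0.3 + 6.6 + 7.4) / 7 = 2.2143%
Σ(r − r̄)² = (0 − 2.2143)² + (-3.4 − 2.2143)² + … = 89.1086
sample σ = √(89.1086 / 6) = √14.8514 = 3.8538%
Sharpe = (r̄ − rf) / σ = (2.2143 − 0.37) / 3.8538 = 1.8443 / 3.8538 = 0.4786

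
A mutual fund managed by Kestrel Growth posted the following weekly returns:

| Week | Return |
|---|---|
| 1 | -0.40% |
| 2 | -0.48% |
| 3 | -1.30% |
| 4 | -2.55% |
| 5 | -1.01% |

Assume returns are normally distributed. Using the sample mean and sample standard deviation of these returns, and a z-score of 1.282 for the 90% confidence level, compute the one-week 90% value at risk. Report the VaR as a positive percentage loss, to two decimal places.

2.26

r̄ = (-0.4 − 0.48 − 1.3 − 2.55 − 1.01) / 5 = -5.740 / 5 = -1.1480%
Σ(r − r̄)² = (-0.4 − (-1.1480))² + (-0.48 − (-1.1480))² + … = 3.0135
σ = √[3.0135 / 4] = 0.8680%
VaR = −(r̄ − z·σ) = −(-1.1480 − 1.282 × 0.8680) = −(-2.2608) = 2.2608%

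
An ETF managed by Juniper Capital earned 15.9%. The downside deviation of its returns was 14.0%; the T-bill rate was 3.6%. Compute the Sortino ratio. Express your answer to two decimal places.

Sortino = (Rp − Rf) / σd = (15.9% − 3.6%) / 14.0% = 12.30% / 14.0% = 0.8786

0.88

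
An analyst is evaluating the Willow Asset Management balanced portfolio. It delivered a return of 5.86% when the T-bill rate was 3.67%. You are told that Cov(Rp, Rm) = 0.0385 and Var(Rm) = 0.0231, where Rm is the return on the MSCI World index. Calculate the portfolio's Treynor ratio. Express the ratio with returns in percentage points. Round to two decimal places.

1.31

β = Cov / Var = 0.0385 / 0.0231 = 1.6667
Treynor = (Rp − Rf) / β = (5.86% − 3.67%) / 1.6667 = 2.19 / 1.6667 = 1.3140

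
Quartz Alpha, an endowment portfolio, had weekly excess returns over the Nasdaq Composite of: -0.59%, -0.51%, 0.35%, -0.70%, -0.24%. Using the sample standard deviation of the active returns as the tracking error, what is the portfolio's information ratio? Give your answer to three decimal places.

-0.804

r̄ = (-0.59 − 0.51 + 0.35 − 0.7 − 0.24) / 5 = -0.3380%
Σ(r − r̄)² = (-0.59 − (-0.3380))² + (-0.51 − (-0.3380))² + (0.35 − (-0.3380))² + … = 0.7071
σ = √[0.7071 / 4] = 0.4204%
IR = r̄ / tracking error = -0.3380 / 0.4204 = -0.8040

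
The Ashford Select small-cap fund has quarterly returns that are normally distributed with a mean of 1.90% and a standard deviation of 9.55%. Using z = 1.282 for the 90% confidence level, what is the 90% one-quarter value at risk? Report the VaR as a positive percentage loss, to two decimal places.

VaR (as % loss) = −(μ − z·σ) = −(1.90% − 1.282 × 9.55%) = −(-10.3431%) = 10.3431%

10.34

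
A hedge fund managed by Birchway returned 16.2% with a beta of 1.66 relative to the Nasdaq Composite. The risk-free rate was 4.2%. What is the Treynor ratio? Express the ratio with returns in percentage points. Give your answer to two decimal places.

Treynor = (Rp − Rf) / β = (16.2% − 4.2%) / 1.66 = 12.00 / 1.66 = 7.2289

7.23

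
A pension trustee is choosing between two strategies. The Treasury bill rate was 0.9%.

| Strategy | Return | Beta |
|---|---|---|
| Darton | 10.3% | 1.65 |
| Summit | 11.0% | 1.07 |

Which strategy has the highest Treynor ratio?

Summit

Darton: Treynor = (10.3% − 0.9%) / 1.65 = 5.697
Summit: Treynor = (11.0% − 0.9%) / 1.07 = 9.439
Highest: Summit (9.439).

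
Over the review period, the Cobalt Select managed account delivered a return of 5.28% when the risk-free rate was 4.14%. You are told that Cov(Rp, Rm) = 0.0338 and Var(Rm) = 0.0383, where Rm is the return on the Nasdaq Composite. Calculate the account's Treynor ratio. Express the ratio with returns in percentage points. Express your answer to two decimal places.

1.29

β = Cov / Var = 0.0338 / 0.0383 = 0.8825
Treynor = (Rp − Rf) / β = (5.28% − 4.14%) / 0.8825 = 1.14 / 0.8825 = 1.2918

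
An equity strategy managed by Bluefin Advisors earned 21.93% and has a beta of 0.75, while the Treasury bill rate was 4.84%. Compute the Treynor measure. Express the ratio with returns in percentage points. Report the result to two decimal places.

Treynor = (Rp − Rf) / β = (21.93% − 4.84%) / 0.75 = 17.09 / 0.75 = 22.7867

22.79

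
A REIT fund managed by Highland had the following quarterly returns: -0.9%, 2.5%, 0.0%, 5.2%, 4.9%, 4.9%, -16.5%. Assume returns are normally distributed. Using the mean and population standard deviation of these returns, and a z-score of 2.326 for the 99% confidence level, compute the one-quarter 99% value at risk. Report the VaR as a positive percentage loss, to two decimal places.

r̄ = (-0.9 + 2.5 + 0 + 5.2 + 4.9 + 4.9 − 16.5) / 7 = 0.0143%
Σ(r − r̄)² = 354.3686; population σ = √(354.3686/7) = 7.1151%
VaR = −(r̄ − z·σ) = −(0.0143 − 2.326 × 7.1151) = −(-16.5354) = 16.5354%

16.54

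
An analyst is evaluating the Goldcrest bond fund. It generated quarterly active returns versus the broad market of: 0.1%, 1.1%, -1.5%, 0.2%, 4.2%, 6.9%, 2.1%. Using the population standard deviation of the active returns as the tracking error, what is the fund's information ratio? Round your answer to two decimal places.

Mean return r̄ = 13.10 / 7 = 1.8714%
Population std dev = √[48.6543 / 7] = 2.6364%
IR = r̄ / tracking error = 1.8714 / 2.6364 = 0.7098

0.71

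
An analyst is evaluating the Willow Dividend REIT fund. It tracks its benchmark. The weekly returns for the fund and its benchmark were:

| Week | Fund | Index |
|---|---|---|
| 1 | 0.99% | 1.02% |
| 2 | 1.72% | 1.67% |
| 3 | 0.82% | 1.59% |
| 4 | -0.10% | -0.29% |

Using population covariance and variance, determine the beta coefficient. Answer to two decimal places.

0.73

r̄p = 0.8575%,  r̄m = 0.9975%
Cov = Σ(rp − r̄p)(rm − r̄m) / 4 = 0.4484
Var(rm) = Σ(rm − r̄m)² / 4 = 0.6154
β = Cov / Var = 0.4484 / 0.6154 = 0.7286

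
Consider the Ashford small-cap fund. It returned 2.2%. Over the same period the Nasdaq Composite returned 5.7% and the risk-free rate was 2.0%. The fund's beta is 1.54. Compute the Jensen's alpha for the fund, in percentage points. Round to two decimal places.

-5.50

CAPM expected return = Rf + β(Rm − Rf) = 2.0% + 1.54 × (5.7% − 2.0%) = 2 + 1.54 × 3.70 = 7.6980%
Jensen's α = Rp − E[R] = 2.2% − 7.6980% = -5.4980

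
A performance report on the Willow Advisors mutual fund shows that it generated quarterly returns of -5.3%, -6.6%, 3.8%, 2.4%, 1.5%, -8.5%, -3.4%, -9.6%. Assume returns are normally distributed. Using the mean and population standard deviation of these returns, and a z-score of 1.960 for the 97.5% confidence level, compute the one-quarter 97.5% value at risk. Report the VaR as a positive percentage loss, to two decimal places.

r̄ = (-5.3 − 6.6 + 3.8 + 2.4 + 1.5 − 8.5 − 3.4 − 9.6) / 8 = -25.70 / 8 = -3.2125%
Σ(r − r̄)² = (-5.3 − (-3.2125))² + (-6.6 − (-3.2125))² + … = 187.5088
σ = √[187.5088 / 8] = 4.8413%
VaR = −(r̄ − z·σ) = −(-3.2125 − 1.960 × 4.8413) = −(-12.7014) = 12.7014%

12.70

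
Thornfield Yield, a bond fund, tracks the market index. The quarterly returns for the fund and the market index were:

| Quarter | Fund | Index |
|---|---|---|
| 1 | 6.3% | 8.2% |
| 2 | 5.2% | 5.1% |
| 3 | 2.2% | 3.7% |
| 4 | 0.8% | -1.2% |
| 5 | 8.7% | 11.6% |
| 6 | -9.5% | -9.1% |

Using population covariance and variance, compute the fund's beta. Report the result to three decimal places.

0.856

r̄p = 2.2833%,  r̄m = 3.0500%
Cov = Σ(rp − r̄p)(rm − r̄m) / 6 = 38.4908
Var(rm) = Σ(rm − r̄m)² / 6 = 44.9892
β = Cov / Var = 38.4908 / 44.9892 = 0.8556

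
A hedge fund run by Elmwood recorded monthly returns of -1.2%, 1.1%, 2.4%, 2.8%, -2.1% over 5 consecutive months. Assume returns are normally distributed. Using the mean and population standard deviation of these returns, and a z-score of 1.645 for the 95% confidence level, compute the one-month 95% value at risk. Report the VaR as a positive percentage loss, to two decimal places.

r̄ = (-1.2 + 1.1 + 2.4 + 2.8 − 2.1) / 5 = 3.00 / 5 = 0.6000%
Σ(r − r̄)² = 18.8600; population σ = √(18.8600/5) = 1.9422%
VaR = −(r̄ − z·σ) = −(0.6000 − 1.645 × 1.9422) = −(-2.5949) = 2.5949%

2.59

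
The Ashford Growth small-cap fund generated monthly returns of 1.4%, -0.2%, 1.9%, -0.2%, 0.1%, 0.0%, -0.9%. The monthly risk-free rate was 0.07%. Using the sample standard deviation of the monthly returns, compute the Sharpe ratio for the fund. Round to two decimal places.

Mean return μ = 2.10 / 7 = 0.3000%
Sample std dev = √[5.8400 / 6] = 0.9866%
Sharpe = (μ − rf) / σ = (0.3000 − 0.07) / 0.9866 = 0.2300 / 0.9866 = 0.2331

0.23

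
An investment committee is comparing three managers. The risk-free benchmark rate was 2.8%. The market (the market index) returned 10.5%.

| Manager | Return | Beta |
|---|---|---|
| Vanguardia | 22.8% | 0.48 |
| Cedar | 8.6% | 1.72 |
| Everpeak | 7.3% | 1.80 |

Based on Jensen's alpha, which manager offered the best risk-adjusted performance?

Vanguardia: α = 22.8% − [2.8% + 0.48 × (10.5% − 2.8%)] = 16.304
Cedar: α = 8.6% − [2.8% + 1.72 × (10.5% − 2.8%)] = -7.444
Everpeak: α = 7.3% − [2.8% + 1.80 × (10.5% − 2.8%)] = -9.360
Highest: Vanguardia (16.304).

Vanguardia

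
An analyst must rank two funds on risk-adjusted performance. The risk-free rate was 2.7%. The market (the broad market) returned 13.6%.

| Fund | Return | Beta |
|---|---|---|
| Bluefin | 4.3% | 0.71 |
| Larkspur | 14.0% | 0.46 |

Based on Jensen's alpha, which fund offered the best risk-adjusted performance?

Larkspur

Bluefin: α = 4.3% − [2.7% + 0.71 × (13.6% − 2.7%)] = -6.139
Larkspur: α = 14.0% − [2.7% + 0.46 × (13.6% − 2.7%)] = 6.286
Highest: Larkspur (6.286).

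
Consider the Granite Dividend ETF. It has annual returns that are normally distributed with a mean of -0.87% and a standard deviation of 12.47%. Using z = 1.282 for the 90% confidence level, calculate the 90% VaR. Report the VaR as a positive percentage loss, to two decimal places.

VaR (as % loss) = −(μ − z·σ) = −(-0.87% − 1.282 × 12.47%) = −(-16.85654%) = 16.85654%

16.86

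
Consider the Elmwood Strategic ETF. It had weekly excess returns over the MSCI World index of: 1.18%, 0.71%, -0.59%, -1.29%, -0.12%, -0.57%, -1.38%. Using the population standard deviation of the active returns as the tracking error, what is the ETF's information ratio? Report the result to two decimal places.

-0.33

Mean return μ = -2.060 / 7 = -0.2943%
Population std dev = √[5.5462 / 7] = 0.8901%
IR = μ / tracking error = -0.2943 / 0.8901 = -0.3306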